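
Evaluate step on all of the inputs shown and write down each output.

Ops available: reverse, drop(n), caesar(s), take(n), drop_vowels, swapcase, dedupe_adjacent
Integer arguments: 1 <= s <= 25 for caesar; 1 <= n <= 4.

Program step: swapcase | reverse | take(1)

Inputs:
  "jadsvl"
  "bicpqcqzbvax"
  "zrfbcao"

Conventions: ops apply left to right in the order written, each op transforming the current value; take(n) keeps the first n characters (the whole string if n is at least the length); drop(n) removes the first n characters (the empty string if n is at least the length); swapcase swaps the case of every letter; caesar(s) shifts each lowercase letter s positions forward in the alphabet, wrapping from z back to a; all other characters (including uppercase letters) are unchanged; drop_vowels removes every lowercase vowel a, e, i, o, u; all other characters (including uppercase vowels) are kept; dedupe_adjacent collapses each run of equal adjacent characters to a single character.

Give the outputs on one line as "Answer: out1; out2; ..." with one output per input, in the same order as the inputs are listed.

Execution, op by op:
  "jadsvl" -> "JADSVL" -> "LVSDAJ" -> "L"
  "bicpqcqzbvax" -> "BICPQCQZBVAX" -> "XAVBZQCQPCIB" -> "X"
  "zrfbcao" -> "ZRFBCAO" -> "OACBFRZ" -> "O"

"L"; "X"; "O"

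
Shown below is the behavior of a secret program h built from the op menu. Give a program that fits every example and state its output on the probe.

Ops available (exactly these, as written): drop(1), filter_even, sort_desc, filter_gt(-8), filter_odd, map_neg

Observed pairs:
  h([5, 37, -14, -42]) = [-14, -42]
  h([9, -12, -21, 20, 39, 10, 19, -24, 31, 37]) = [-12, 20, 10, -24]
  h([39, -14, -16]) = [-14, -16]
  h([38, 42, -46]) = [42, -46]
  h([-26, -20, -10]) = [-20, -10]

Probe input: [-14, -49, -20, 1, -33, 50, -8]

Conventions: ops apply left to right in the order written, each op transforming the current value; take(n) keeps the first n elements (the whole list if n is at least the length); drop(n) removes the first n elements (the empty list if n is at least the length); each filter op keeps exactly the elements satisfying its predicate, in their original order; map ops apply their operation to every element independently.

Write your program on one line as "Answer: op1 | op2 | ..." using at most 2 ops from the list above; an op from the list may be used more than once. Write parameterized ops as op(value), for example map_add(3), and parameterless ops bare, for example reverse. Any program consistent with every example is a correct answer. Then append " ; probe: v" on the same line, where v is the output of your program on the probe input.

drop(1) | filter_even ; probe: [-20, 50, -8]

Check, running the answer program on each example:
  [5, 37, -14, -42] -> [37, -14, -42] -> [-14, -42]
  [9, -12, -21, 20, 39, 10, 19, -24, 31, 37] -> [-12, -21, 20, 39, 10, 19, -24, 31, 37] -> [-12, 20, 10, -24]
  [39, -14, -16] -> [-14, -16] -> [-14, -16]
  [38, 42, -46] -> [42, -46] -> [42, -46]
  [-26, -20, -10] -> [-20, -10] -> [-20, -10]
  probe: [-14, -49, -20, 1, -33, 50, -8] -> [-49, -20, 1, -33, 50, -8] -> [-20, 50, -8]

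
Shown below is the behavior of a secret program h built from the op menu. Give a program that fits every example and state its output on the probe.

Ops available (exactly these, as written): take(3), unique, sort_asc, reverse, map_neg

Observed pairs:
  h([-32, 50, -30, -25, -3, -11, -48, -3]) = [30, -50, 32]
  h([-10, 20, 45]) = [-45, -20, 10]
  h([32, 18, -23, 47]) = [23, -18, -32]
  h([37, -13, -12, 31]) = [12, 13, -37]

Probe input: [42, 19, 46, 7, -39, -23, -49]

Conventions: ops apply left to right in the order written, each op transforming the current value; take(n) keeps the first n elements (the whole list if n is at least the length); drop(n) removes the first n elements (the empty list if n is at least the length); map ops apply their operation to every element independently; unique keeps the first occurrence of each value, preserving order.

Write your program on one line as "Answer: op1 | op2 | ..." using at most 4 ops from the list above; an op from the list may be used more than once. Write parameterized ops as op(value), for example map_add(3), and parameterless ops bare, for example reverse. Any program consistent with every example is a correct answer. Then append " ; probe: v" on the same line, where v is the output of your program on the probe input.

take(3) | map_neg | reverse ; probe: [-46, -19, -42]

Check, running the answer program on each example:
  [-32, 50, -30, -25, -3, -11, -48, -3] -> [-32, 50, -30] -> [32, -50, 30] -> [30, -50, 32]
  [-10, 20, 45] -> [-10, 20, 45] -> [10, -20, -45] -> [-45, -20, 10]
  [32, 18, -23, 47] -> [32, 18, -23] -> [-32, -18, 23] -> [23, -18, -32]
  [37, -13, -12, 31] -> [37, -13, -12] -> [-37, 13, 12] -> [12, 13, -37]
  probe: [42, 19, 46, 7, -39, -23, -49] -> [42, 19, 46] -> [-42, -19, -46] -> [-46, -19, -42]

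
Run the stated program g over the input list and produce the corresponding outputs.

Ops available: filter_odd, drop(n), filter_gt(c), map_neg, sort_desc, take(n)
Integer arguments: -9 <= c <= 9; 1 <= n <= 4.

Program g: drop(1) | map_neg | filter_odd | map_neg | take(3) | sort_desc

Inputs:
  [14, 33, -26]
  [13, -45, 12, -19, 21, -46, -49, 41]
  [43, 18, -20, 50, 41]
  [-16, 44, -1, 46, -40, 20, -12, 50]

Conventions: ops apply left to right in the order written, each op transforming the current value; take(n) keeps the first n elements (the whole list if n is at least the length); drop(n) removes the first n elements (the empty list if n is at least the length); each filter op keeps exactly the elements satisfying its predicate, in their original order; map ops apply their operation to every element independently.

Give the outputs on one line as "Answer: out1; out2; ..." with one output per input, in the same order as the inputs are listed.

Execution, op by op:
  [14, 33, -26] -> [33, -26] -> [-33, 26] -> [-33] -> [33] -> [33] -> [33]
  [13, -45, 12, -19, 21, -46, -49, 41] -> [-45, 12, -19, 21, -46, -49, 41] -> [45, -12, 19, -21, 46, 49, -41] -> [45, 19, -21, 49, -41] -> [-45, -19, 21, -49, 41] -> [-45, -19, 21] -> [21, -19, -45]
  [43, 18, -20, 50, 41] -> [18, -20, 50, 41] -> [-18, 20, -50, -41] -> [-41] -> [41] -> [41] -> [41]
  [-16, 44, -1, 46, -40, 20, -12, 50] -> [44, -1, 46, -40, 20, -12, 50] -> [-44, 1, -46, 40, -20, 12, -50] -> [1] -> [-1] -> [-1] -> [-1]

[33]; [21, -19, -45]; [41]; [-1]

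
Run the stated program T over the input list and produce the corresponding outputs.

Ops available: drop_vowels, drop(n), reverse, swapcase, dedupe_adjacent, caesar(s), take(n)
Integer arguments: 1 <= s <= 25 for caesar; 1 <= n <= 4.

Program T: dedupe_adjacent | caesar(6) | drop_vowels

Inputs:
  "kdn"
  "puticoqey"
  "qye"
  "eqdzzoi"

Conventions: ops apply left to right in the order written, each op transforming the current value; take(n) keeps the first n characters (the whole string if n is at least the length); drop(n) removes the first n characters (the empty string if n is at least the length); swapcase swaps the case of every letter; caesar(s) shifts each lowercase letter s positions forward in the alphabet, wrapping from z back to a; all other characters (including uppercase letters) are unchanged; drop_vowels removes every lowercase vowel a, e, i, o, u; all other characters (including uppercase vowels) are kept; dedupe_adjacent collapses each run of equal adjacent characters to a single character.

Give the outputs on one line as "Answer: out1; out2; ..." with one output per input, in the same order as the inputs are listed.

Execution, op by op:
  "kdn" -> "kdn" -> "qjt" -> "qjt"
  "puticoqey" -> "puticoqey" -> "vazoiuwke" -> "vzwk"
  "qye" -> "qye" -> "wek" -> "wk"
  "eqdzzoi" -> "eqdzoi" -> "kwjfuo" -> "kwjf"

"qjt"; "vzwk"; "wk"; "kwjf"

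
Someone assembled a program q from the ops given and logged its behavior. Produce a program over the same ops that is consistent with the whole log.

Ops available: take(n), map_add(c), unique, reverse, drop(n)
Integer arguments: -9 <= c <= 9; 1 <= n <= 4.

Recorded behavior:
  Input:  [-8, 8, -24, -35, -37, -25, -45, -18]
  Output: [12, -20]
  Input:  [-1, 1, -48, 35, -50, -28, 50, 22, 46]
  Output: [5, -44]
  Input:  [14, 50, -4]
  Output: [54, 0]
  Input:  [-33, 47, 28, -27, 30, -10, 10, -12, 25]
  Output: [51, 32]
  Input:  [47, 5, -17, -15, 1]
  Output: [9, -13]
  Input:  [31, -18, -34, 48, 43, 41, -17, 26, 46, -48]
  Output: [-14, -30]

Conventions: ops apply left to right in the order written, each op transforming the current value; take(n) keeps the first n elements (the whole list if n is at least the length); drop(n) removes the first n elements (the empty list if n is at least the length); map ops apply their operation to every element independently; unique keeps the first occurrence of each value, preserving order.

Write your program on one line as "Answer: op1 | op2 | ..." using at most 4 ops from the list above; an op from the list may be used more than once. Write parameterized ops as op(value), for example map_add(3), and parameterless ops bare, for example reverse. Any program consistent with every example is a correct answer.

map_add(4) | take(4) | take(3) | drop(1)

Check, running the answer program on each example:
  [-8, 8, -24, -35, -37, -25, -45, -18] -> [-4, 12, -20, -31, -33, -21, -41, -14] -> [-4, 12, -20, -31] -> [-4, 12, -20] -> [12, -20]
  [-1, 1, -48, 35, -50, -28, 50, 22, 46] -> [3, 5, -44, 39, -46, -24, 54, 26, 50] -> [3, 5, -44, 39] -> [3, 5, -44] -> [5, -44]
  [14, 50, -4] -> [18, 54, 0] -> [18, 54, 0] -> [18, 54, 0] -> [54, 0]
  [-33, 47, 28, -27, 30, -10, 10, -12, 25] -> [-29, 51, 32, -23, 34, -6, 14, -8, 29] -> [-29, 51, 32, -23] -> [-29, 51, 32] -> [51, 32]
  [47, 5, -17, -15, 1] -> [51, 9, -13, -11, 5] -> [51, 9, -13, -11] -> [51, 9, -13] -> [9, -13]
  [31, -18, -34, 48, 43, 41, -17, 26, 46, -48] -> [35, -14, -30, 52, 47, 45, -13, 30, 50, -44] -> [35, -14, -30, 52] -> [35, -14, -30] -> [-14, -30]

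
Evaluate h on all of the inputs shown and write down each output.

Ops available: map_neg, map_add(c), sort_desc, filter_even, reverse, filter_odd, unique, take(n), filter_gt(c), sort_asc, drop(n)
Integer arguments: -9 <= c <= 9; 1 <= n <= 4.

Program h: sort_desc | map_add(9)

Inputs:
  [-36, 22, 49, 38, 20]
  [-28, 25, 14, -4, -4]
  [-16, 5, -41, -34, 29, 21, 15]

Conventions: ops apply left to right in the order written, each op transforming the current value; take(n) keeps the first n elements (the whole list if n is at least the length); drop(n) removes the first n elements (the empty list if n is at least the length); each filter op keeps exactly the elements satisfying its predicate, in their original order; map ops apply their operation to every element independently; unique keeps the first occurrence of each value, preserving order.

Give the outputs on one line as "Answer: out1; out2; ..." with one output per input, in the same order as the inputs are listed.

Execution, op by op:
  [-36, 22, 49, 38, 20] -> [49, 38, 22, 20, -36] -> [58, 47, 31, 29, -27]
  [-28, 25, 14, -4, -4] -> [25, 14, -4, -4, -28] -> [34, 23, 5, 5, -19]
  [-16, 5, -41, -34, 29, 21, 15] -> [29, 21, 15, 5, -16, -34, -41] -> [38, 30, 24, 14, -7, -25, -32]

[58, 47, 31, 29, -27]; [34, 23, 5, 5, -19]; [38, 30, 24, 14, -7, -25, -32]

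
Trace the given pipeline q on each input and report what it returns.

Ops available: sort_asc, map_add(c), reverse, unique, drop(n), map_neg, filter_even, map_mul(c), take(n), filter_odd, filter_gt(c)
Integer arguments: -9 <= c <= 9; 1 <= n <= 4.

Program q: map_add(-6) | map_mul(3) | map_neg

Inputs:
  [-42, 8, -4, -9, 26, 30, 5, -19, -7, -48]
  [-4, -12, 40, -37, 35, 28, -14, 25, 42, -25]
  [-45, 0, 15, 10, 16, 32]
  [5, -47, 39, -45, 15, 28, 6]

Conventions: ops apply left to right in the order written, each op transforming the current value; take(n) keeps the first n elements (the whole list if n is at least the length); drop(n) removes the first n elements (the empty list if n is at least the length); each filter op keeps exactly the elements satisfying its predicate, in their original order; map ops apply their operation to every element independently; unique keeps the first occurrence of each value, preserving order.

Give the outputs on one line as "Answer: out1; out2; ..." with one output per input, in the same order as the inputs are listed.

Execution, op by op:
  [-42, 8, -4, -9, 26, 30, 5, -19, -7, -48] -> [-48, 2, -10, -15, 20, 24, -1, -25, -13, -54] -> [-144, 6, -30, -45, 60, 72, -3, -75, -39, -162] -> [144, -6, 30, 45, -60, -72, 3, 75, 39, 162]
  [-4, -12, 40, -37, 35, 28, -14, 25, 42, -25] -> [-10, -18, 34, -43, 29, 22, -20, 19, 36, -31] -> [-30, -54, 102, -129, 87, 66, -60, 57, 108, -93] -> [30, 54, -102, 129, -87, -66, 60, -57, -108, 93]
  [-45, 0, 15, 10, 16, 32] -> [-51, -6, 9, 4, 10, 26] -> [-153, -18, 27, 12, 30, 78] -> [153, 18, -27, -12, -30, -78]
  [5, -47, 39, -45, 15, 28, 6] -> [-1, -53, 33, -51, 9, 22, 0] -> [-3, -159, 99, -153, 27, 66, 0] -> [3, 159, -99, 153, -27, -66, 0]

[144, -6, 30, 45, -60, -72, 3, 75, 39, 162]; [30, 54, -102, 129, -87, -66, 60, -57, -108, 93]; [153, 18, -27, -12, -30, -78]; [3, 159, -99, 153, -27, -66, 0]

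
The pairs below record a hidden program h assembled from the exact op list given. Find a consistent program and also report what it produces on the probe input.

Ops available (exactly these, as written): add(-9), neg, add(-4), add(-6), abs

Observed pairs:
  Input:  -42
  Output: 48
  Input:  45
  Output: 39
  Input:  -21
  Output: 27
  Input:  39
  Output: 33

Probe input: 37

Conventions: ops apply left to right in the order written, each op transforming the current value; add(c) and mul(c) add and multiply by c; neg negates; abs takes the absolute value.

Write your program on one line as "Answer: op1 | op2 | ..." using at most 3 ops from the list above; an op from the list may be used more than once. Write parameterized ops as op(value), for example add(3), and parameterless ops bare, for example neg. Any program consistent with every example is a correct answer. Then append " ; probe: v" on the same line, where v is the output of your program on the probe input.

add(-6) | abs ; probe: 31

Check, running the answer program on each example:
  -42 -> -48 -> 48
  45 -> 39 -> 39
  -21 -> -27 -> 27
  39 -> 33 -> 33
  probe: 37 -> 31 -> 31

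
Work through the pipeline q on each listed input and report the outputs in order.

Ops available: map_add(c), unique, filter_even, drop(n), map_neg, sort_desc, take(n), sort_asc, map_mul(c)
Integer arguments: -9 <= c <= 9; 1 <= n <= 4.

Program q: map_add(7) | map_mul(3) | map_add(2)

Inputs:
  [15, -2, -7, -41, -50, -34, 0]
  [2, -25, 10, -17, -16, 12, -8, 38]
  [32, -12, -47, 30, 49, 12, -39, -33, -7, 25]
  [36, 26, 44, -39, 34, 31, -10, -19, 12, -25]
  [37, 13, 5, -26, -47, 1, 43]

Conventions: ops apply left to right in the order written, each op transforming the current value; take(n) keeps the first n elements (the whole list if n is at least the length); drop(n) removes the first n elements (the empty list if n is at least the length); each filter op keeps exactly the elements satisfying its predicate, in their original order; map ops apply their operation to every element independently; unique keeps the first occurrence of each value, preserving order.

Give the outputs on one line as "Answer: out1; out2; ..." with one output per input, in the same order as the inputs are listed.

[68, 17, 2, -100, -127, -79, 23]; [29, -52, 53, -28, -25, 59, -1, 137]; [119, -13, -118, 113, 170, 59, -94, -76, 2, 98]; [131, 101, 155, -94, 125, 116, -7, -34, 59, -52]; [134, 62, 38, -55, -118, 26, 152]

Execution, op by op:
  [15, -2, -7, -41, -50, -34, 0] -> [22, 5, 0, -34, -43, -27, 7] -> [66, 15, 0, -102, -129, -81, 21] -> [68, 17, 2, -100, -127, -79, 23]
  [2, -25, 10, -17, -16, 12, -8, 38] -> [9, -18, 17, -10, -9, 19, -1, 45] -> [27, -54, 51, -30, -27, 57, -3, 135] -> [29, -52, 53, -28, -25, 59, -1, 137]
  [32, -12, -47, 30, 49, 12, -39, -33, -7, 25] -> [39, -5, -40, 37, 56, 19, -32, -26, 0, 32] -> [117, -15, -120, 111, 168, 57, -96, -78, 0, 96] -> [119, -13, -118, 113, 170, 59, -94, -76, 2, 98]
  [36, 26, 44, -39, 34, 31, -10, -19, 12, -25] -> [43, 33, 51, -32, 41, 38, -3, -12, 19, -18] -> [129, 99, 153, -96, 123, 114, -9, -36, 57, -54] -> [131, 101, 155, -94, 125, 116, -7, -34, 59, -52]
  [37, 13, 5, -26, -47, 1, 43] -> [44, 20, 12, -19, -40, 8, 50] -> [132, 60, 36, -57, -120, 24, 150] -> [134, 62, 38, -55, -118, 26, 152]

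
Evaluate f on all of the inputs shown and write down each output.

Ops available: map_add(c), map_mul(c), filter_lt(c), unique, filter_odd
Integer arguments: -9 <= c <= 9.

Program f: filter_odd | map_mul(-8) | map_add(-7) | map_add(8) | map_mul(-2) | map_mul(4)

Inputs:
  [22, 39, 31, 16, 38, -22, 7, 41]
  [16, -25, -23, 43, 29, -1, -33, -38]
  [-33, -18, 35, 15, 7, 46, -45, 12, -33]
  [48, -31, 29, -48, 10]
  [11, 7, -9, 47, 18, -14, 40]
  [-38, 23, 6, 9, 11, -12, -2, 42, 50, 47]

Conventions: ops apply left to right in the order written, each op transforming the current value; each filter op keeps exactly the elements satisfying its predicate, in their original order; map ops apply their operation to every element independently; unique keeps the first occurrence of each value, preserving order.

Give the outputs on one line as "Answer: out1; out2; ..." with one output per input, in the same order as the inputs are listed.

Execution, op by op:
  [22, 39, 31, 16, 38, -22, 7, 41] -> [39, 31, 7, 41] -> [-312, -248, -56, -328] -> [-319, -255, -63, -335] -> [-311, -247, -55, -327] -> [622, 494, 110, 654] -> [2488, 1976, 440, 2616]
  [16, -25, -23, 43, 29, -1, -33, -38] -> [-25, -23, 43, 29, -1, -33] -> [200, 184, -344, -232, 8, 264] -> [193, 177, -351, -239, 1, 257] -> [201, 185, -343, -231, 9, 265] -> [-402, -370, 686, 462, -18, -530] -> [-1608, -1480, 2744, 1848, -72, -2120]
  [-33, -18, 35, 15, 7, 46, -45, 12, -33] -> [-33, 35, 15, 7, -45, -33] -> [264, -280, -120, -56, 360, 264] -> [257, -287, -127, -63, 353, 257] -> [265, -279, -119, -55, 361, 265] -> [-530, 558, 238, 110, -722, -530] -> [-2120, 2232, 952, 440, -2888, -2120]
  [48, -31, 29, -48, 10] -> [-31, 29] -> [248, -232] -> [241, -239] -> [249, -231] -> [-498, 462] -> [-1992, 1848]
  [11, 7, -9, 47, 18, -14, 40] -> [11, 7, -9, 47] -> [-88, -56, 72, -376] -> [-95, -63, 65, -383] -> [-87, -55, 73, -375] -> [174, 110, -146, 750] -> [696, 440, -584, 3000]
  [-38, 23, 6, 9, 11, -12, -2, 42, 50, 47] -> [23, 9, 11, 47] -> [-184, -72, -88, -376] -> [-191, -79, -95, -383] -> [-183, -71, -87, -375] -> [366, 142, 174, 750] -> [1464, 568, 696, 3000]

[2488, 1976, 440, 2616]; [-1608, -1480, 2744, 1848, -72, -2120]; [-2120, 2232, 952, 440, -2888, -2120]; [-1992, 1848]; [696, 440, -584, 3000]; [1464, 568, 696, 3000]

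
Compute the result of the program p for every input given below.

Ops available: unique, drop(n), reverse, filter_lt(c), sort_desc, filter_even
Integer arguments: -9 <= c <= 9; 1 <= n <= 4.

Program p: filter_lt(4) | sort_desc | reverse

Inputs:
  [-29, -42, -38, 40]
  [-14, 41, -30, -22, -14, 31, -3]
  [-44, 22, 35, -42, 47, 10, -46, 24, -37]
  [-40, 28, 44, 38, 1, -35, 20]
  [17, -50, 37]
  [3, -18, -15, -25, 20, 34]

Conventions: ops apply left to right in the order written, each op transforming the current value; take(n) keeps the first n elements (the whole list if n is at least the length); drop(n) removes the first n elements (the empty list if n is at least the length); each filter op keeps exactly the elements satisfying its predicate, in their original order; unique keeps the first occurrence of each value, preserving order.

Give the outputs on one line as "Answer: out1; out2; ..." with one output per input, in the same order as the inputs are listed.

[-42, -38, -29]; [-30, -22, -14, -14, -3]; [-46, -44, -42, -37]; [-40, -35, 1]; [-50]; [-25, -18, -15, 3]

Execution, op by op:
  [-29, -42, -38, 40] -> [-29, -42, -38] -> [-29, -38, -42] -> [-42, -38, -29]
  [-14, 41, -30, -22, -14, 31, -3] -> [-14, -30, -22, -14, -3] -> [-3, -14, -14, -22, -30] -> [-30, -22, -14, -14, -3]
  [-44, 22, 35, -42, 47, 10, -46, 24, -37] -> [-44, -42, -46, -37] -> [-37, -42, -44, -46] -> [-46, -44, -42, -37]
  [-40, 28, 44, 38, 1, -35, 20] -> [-40, 1, -35] -> [1, -35, -40] -> [-40, -35, 1]
  [17, -50, 37] -> [-50] -> [-50] -> [-50]
  [3, -18, -15, -25, 20, 34] -> [3, -18, -15, -25] -> [3, -15, -18, -25] -> [-25, -18, -15, 3]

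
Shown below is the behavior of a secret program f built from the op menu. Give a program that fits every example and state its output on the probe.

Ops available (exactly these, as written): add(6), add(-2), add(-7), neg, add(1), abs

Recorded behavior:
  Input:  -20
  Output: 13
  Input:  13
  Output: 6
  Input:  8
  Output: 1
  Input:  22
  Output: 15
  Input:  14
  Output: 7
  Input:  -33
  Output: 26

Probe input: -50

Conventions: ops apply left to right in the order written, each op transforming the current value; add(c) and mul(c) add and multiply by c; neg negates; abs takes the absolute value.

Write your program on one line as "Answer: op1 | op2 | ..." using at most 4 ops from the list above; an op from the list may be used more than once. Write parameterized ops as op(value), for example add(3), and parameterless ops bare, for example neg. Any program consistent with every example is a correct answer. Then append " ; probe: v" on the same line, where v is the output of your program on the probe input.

neg | abs | add(-7) ; probe: 43

Check, running the answer program on each example:
  -20 -> 20 -> 20 -> 13
  13 -> -13 -> 13 -> 6
  8 -> -8 -> 8 -> 1
  22 -> -22 -> 22 -> 15
  14 -> -14 -> 14 -> 7
  -33 -> 33 -> 33 -> 26
  probe: -50 -> 50 -> 50 -> 43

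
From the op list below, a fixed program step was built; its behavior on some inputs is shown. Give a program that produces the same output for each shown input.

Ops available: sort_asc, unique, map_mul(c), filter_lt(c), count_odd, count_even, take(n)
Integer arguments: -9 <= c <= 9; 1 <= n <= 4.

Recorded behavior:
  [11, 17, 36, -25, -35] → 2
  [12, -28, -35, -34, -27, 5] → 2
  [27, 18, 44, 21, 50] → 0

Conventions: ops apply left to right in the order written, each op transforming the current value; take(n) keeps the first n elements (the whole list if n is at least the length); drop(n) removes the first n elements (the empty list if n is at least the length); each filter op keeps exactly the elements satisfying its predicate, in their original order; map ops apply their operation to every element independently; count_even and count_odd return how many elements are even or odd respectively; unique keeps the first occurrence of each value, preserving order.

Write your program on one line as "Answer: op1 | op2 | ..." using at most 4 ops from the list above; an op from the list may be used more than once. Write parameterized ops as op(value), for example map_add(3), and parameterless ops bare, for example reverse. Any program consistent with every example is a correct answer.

filter_lt(4) | sort_asc | count_odd

Check, running the answer program on each example:
  [11, 17, 36, -25, -35] -> [-25, -35] -> [-35, -25] -> 2
  [12, -28, -35, -34, -27, 5] -> [-28, -35, -34, -27] -> [-35, -34, -28, -27] -> 2
  [27, 18, 44, 21, 50] -> [] -> [] -> 0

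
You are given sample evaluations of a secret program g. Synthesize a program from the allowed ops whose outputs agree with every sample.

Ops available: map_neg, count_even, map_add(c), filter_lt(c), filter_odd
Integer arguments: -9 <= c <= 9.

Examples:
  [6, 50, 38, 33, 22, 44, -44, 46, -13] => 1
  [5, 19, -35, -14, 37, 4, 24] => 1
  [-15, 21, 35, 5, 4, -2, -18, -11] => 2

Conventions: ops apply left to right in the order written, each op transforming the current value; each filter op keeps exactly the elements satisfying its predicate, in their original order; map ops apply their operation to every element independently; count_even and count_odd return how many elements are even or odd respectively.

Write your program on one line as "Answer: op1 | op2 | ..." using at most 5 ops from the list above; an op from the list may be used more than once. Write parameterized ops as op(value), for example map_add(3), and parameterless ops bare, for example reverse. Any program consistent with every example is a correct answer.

map_neg | map_add(-3) | map_neg | filter_lt(4) | count_even

Check, running the answer program on each example:
  [6, 50, 38, 33, 22, 44, -44, 46, -13] -> [-6, -50, -38, -33, -22, -44, 44, -46, 13] -> [-9, -53, -41, -36, -25, -47, 41, -49, 10] -> [9, 53, 41, 36, 25, 47, -41, 49, -10] -> [-41, -10] -> 1
  [5, 19, -35, -14, 37, 4, 24] -> [-5, -19, 35, 14, -37, -4, -24] -> [-8, -22, 32, 11, -40, -7, -27] -> [8, 22, -32, -11, 40, 7, 27] -> [-32, -11] -> 1
  [-15, 21, 35, 5, 4, -2, -18, -11] -> [15, -21, -35, -5, -4, 2, 18, 11] -> [12, -24, -38, -8, -7, -1, 15, 8] -> [-12, 24, 38, 8, 7, 1, -15, -8] -> [-12, 1, -15, -8] -> 2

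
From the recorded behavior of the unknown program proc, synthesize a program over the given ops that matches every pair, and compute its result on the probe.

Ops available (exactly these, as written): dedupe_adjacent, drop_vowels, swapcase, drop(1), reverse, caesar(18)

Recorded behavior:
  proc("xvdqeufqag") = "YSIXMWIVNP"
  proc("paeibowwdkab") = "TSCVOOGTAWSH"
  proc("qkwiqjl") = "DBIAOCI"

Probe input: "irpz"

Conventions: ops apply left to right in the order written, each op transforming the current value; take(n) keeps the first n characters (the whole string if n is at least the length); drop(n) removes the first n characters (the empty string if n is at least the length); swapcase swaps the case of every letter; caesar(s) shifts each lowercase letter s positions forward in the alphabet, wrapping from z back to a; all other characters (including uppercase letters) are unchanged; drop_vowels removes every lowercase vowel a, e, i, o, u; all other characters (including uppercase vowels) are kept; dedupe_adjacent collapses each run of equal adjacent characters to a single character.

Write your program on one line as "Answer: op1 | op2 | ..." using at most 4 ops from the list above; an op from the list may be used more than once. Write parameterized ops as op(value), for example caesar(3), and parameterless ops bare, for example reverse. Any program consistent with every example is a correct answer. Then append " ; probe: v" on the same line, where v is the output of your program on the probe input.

caesar(18) | swapcase | reverse ; probe: "RHJA"

Check, running the answer program on each example:
  "xvdqeufqag" -> "pnviwmxisy" -> "PNVIWMXISY" -> "YSIXMWIVNP"
  "paeibowwdkab" -> "hswatgoovcst" -> "HSWATGOOVCST" -> "TSCVOOGTAWSH"
  "qkwiqjl" -> "icoaibd" -> "ICOAIBD" -> "DBIAOCI"
  probe: "irpz" -> "ajhr" -> "AJHR" -> "RHJA"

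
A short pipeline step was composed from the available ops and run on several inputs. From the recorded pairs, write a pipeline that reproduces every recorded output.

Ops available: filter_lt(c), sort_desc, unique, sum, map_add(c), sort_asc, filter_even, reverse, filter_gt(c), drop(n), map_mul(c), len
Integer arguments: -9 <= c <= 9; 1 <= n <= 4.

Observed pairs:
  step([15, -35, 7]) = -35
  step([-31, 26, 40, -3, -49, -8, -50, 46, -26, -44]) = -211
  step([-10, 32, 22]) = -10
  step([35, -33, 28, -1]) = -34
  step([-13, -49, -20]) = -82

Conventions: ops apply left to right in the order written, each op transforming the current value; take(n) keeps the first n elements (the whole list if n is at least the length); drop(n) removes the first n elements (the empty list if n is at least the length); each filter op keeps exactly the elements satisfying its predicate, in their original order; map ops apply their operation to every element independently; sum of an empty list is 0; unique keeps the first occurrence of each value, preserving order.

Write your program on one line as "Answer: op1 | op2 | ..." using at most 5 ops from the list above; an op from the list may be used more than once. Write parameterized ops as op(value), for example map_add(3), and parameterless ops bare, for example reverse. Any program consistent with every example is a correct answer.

sort_asc | sort_desc | filter_lt(2) | sum

Check, running the answer program on each example:
  [15, -35, 7] -> [-35, 7, 15] -> [15, 7, -35] -> [-35] -> -35
  [-31, 26, 40, -3, -49, -8, -50, 46, -26, -44] -> [-50, -49, -44, -31, -26, -8, -3, 26, 40, 46] -> [46, 40, 26, -3, -8, -26, -31, -44, -49, -50] -> [-3, -8, -26, -31, -44, -49, -50] -> -211
  [-10, 32, 22] -> [-10, 22, 32] -> [32, 22, -10] -> [-10] -> -10
  [35, -33, 28, -1] -> [-33, -1, 28, 35] -> [35, 28, -1, -33] -> [-1, -33] -> -34
  [-13, -49, -20] -> [-49, -20, -13] -> [-13, -20, -49] -> [-13, -20, -49] -> -82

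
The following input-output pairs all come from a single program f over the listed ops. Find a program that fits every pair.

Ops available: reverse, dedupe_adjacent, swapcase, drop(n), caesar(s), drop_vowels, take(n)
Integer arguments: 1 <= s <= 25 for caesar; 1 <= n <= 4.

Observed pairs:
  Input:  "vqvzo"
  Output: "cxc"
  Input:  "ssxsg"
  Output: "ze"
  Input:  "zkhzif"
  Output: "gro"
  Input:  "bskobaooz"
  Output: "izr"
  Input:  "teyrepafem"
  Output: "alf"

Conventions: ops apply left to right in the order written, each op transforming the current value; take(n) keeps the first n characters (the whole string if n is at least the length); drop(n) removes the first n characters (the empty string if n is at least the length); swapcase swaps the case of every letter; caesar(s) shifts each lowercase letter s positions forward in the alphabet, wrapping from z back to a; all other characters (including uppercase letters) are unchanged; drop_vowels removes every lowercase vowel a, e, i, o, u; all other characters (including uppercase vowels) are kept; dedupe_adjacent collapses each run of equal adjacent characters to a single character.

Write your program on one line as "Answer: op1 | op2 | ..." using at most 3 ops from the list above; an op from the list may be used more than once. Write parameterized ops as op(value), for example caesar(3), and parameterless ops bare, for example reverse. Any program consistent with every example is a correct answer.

take(3) | dedupe_adjacent | caesar(7)

Check, running the answer program on each example:
  "vqvzo" -> "vqv" -> "vqv" -> "cxc"
  "ssxsg" -> "ssx" -> "sx" -> "ze"
  "zkhzif" -> "zkh" -> "zkh" -> "gro"
  "bskobaooz" -> "bsk" -> "bsk" -> "izr"
  "teyrepafem" -> "tey" -> "tey" -> "alf"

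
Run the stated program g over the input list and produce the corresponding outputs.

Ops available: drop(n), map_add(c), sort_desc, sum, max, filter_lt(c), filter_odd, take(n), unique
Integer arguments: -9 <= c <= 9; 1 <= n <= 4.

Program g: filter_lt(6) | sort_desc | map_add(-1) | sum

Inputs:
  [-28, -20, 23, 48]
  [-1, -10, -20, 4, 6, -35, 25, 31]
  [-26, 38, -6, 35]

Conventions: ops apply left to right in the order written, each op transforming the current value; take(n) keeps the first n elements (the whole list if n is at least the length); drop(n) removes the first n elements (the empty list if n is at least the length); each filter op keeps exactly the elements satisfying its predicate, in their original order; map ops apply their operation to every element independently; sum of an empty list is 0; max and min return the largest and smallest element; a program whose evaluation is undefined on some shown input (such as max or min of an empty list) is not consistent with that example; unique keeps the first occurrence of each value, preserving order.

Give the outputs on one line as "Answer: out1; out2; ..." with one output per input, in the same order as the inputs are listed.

-50; -67; -34

Execution, op by op:
  [-28, -20, 23, 48] -> [-28, -20] -> [-20, -28] -> [-21, -29] -> -50
  [-1, -10, -20, 4, 6, -35, 25, 31] -> [-1, -10, -20, 4, -35] -> [4, -1, -10, -20, -35] -> [3, -2, -11, -21, -36] -> -67
  [-26, 38, -6, 35] -> [-26, -6] -> [-6, -26] -> [-7, -27] -> -34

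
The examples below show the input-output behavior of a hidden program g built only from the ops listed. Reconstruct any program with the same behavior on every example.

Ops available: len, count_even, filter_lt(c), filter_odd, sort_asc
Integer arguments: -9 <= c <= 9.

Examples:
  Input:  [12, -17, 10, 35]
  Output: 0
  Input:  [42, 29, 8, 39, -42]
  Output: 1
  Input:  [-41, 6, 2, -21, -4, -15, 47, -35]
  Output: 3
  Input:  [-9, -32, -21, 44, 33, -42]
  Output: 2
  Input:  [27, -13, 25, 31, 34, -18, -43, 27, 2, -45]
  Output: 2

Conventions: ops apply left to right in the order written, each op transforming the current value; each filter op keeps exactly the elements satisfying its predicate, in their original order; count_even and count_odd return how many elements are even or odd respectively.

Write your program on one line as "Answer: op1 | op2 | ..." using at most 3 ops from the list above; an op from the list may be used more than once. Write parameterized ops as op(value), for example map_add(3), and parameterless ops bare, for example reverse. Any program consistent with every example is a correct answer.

sort_asc | filter_lt(8) | count_even

Check, running the answer program on each example:
  [12, -17, 10, 35] -> [-17, 10, 12, 35] -> [-17] -> 0
  [42, 29, 8, 39, -42] -> [-42, 8, 29, 39, 42] -> [-42] -> 1
  [-41, 6, 2, -21, -4, -15, 47, -35] -> [-41, -35, -21, -15, -4, 2, 6, 47] -> [-41, -35, -21, -15, -4, 2, 6] -> 3
  [-9, -32, -21, 44, 33, -42] -> [-42, -32, -21, -9, 33, 44] -> [-42, -32, -21, -9] -> 2
  [27, -13, 25, 31, 34, -18, -43, 27, 2, -45] -> [-45, -43, -18, -13, 2, 25, 27, 27, 31, 34] -> [-45, -43, -18, -13, 2] -> 2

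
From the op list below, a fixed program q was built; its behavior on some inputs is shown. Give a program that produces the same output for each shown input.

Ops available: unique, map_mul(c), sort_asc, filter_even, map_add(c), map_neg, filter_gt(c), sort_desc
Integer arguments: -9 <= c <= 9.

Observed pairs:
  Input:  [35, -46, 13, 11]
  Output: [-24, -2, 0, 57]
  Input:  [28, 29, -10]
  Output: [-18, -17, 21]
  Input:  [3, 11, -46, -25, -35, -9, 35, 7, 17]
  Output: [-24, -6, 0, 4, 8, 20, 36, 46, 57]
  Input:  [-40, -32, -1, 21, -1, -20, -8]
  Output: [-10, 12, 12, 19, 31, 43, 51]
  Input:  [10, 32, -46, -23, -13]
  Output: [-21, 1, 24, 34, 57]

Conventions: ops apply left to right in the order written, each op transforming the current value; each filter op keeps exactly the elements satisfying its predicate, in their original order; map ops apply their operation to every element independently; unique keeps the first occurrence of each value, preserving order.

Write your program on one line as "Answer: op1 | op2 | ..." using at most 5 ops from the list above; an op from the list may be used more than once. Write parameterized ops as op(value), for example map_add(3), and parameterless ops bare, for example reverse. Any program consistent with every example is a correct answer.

sort_desc | map_neg | map_add(9) | map_add(2)

Check, running the answer program on each example:
  [35, -46, 13, 11] -> [35, 13, 11, -46] -> [-35, -13, -11, 46] -> [-26, -4, -2, 55] -> [-24, -2, 0, 57]
  [28, 29, -10] -> [29, 28, -10] -> [-29, -28, 10] -> [-20, -19, 19] -> [-18, -17, 21]
  [3, 11, -46, -25, -35, -9, 35, 7, 17] -> [35, 17, 11, 7, 3, -9, -25, -35, -46] -> [-35, -17, -11, -7, -3, 9, 25, 35, 46] -> [-26, -8, -2, 2, 6, 18, 34, 44, 55] -> [-24, -6, 0, 4, 8, 20, 36, 46, 57]
  [-40, -32, -1, 21, -1, -20, -8] -> [21, -1, -1, -8, -20, -32, -40] -> [-21, 1, 1, 8, 20, 32, 40] -> [-12, 10, 10, 17, 29, 41, 49] -> [-10, 12, 12, 19, 31, 43, 51]
  [10, 32, -46, -23, -13] -> [32, 10, -13, -23, -46] -> [-32, -10, 13, 23, 46] -> [-23, -1, 22, 32, 55] -> [-21, 1, 24, 34, 57]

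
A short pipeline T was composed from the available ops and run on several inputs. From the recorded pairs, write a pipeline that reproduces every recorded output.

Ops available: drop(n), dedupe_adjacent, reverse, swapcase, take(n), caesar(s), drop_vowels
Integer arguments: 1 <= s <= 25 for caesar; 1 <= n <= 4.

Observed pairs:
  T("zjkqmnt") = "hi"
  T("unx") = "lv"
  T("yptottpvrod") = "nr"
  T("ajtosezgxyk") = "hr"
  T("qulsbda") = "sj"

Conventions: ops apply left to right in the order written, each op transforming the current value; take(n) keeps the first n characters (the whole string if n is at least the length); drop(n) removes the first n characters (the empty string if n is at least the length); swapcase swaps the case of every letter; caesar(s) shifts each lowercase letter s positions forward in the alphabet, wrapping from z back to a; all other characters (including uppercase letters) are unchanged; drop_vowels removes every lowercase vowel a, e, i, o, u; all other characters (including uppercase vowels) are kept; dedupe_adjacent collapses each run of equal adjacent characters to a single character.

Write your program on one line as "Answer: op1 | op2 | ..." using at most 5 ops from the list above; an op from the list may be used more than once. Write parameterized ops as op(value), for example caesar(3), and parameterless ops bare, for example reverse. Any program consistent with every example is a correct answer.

dedupe_adjacent | take(3) | caesar(24) | drop(1)

Check, running the answer program on each example:
  "zjkqmnt" -> "zjkqmnt" -> "zjk" -> "xhi" -> "hi"
  "unx" -> "unx" -> "unx" -> "slv" -> "lv"
  "yptottpvrod" -> "yptotpvrod" -> "ypt" -> "wnr" -> "nr"
  "ajtosezgxyk" -> "ajtosezgxyk" -> "ajt" -> "yhr" -> "hr"
  "qulsbda" -> "qulsbda" -> "qul" -> "osj" -> "sj"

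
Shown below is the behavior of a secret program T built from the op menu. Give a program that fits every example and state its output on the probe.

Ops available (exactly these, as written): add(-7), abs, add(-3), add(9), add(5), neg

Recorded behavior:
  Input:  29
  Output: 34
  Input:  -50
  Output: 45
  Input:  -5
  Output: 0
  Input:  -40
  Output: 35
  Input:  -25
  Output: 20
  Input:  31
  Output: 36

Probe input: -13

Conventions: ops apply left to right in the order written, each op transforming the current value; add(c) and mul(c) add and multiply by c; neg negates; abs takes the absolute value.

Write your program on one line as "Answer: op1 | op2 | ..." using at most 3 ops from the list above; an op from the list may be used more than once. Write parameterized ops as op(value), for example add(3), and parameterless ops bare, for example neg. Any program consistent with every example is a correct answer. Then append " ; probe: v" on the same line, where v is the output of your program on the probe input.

add(5) | neg | abs ; probe: 8

Check, running the answer program on each example:
  29 -> 34 -> -34 -> 34
  -50 -> -45 -> 45 -> 45
  -5 -> 0 -> 0 -> 0
  -40 -> -35 -> 35 -> 35
  -25 -> -20 -> 20 -> 20
  31 -> 36 -> -36 -> 36
  probe: -13 -> -8 -> 8 -> 8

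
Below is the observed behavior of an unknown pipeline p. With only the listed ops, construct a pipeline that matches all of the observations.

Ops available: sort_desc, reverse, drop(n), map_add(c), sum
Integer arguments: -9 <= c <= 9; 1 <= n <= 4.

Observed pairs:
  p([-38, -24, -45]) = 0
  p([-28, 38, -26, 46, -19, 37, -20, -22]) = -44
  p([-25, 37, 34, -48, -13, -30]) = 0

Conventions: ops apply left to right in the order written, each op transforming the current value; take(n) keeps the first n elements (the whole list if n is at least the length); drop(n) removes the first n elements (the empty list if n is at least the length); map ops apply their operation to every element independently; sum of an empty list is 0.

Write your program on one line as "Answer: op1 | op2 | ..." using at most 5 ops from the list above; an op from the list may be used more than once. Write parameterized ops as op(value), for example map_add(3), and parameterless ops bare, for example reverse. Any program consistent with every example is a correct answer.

map_add(-4) | map_add(3) | drop(2) | drop(4) | sum

Check, running the answer program on each example:
  [-38, -24, -45] -> [-42, -28, -49] -> [-39, -25, -46] -> [-46] -> [] -> 0
  [-28, 38, -26, 46, -19, 37, -20, -22] -> [-32, 34, -30, 42, -23, 33, -24, -26] -> [-29, 37, -27, 45, -20, 36, -21, -23] -> [-27, 45, -20, 36, -21, -23] -> [-21, -23] -> -44
  [-25, 37, 34, -48, -13, -30] -> [-29, 33, 30, -52, -17, -34] -> [-26, 36, 33, -49, -14, -31] -> [33, -49, -14, -31] -> [] -> 0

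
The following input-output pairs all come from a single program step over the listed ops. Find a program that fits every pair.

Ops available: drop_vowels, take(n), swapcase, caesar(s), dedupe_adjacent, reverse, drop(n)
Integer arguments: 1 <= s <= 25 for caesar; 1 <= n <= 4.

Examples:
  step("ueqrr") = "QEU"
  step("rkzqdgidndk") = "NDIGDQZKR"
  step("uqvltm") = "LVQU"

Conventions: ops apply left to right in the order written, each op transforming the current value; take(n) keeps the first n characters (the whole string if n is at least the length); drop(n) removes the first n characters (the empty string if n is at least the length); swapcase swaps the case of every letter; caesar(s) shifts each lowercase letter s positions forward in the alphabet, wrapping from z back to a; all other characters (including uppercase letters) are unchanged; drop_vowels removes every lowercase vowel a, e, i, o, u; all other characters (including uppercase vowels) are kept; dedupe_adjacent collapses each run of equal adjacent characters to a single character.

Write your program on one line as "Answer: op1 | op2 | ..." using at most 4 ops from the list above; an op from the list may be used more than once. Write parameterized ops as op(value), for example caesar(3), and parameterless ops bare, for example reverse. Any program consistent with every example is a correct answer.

reverse | swapcase | drop(2)

Check, running the answer program on each example:
  "ueqrr" -> "rrqeu" -> "RRQEU" -> "QEU"
  "rkzqdgidndk" -> "kdndigdqzkr" -> "KDNDIGDQZKR" -> "NDIGDQZKR"
  "uqvltm" -> "mtlvqu" -> "MTLVQU" -> "LVQU"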